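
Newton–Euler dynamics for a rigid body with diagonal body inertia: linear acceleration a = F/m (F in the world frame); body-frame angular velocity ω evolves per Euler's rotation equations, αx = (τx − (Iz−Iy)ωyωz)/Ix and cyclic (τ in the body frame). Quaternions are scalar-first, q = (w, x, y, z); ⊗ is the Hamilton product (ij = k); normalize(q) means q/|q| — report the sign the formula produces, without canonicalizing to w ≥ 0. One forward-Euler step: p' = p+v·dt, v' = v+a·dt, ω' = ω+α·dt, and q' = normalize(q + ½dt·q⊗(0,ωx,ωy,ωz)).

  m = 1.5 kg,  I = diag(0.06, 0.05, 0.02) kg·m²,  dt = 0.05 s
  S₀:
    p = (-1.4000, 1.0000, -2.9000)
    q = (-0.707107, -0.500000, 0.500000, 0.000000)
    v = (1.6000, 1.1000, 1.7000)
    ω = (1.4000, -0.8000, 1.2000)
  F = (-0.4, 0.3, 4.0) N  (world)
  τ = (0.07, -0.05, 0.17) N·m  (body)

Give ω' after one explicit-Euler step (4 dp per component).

precession coupling ω×(Iω) = (0.0288, 0.0672, 0.0112)
α = I⁻¹(τ − ω×Iω) = (0.6867, -2.3440, 7.9400)
ω + α·dt = (1.4343, -0.9172, 1.5970)

ω' = (1.4343, -0.9172, 1.5970)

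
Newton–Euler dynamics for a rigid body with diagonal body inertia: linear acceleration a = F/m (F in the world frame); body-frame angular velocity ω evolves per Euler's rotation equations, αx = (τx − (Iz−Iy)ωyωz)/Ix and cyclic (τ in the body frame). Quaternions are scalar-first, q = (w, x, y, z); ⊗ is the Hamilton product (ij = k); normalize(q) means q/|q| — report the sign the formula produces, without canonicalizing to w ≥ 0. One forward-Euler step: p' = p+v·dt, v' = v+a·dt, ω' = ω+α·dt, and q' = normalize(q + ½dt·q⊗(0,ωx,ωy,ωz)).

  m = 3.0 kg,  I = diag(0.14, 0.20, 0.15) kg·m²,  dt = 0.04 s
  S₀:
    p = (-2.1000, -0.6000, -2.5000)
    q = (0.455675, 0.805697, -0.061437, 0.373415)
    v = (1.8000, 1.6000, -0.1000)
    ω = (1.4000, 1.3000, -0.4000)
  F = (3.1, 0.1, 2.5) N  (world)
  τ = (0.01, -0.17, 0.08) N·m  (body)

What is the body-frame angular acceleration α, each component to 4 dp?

α = (-0.1143, -0.8780, -0.1947)

precession coupling ω×(Iω) = (0.0260, 0.0056, 0.1092)
angular accel α = (-0.1143, -0.8780, -0.1947)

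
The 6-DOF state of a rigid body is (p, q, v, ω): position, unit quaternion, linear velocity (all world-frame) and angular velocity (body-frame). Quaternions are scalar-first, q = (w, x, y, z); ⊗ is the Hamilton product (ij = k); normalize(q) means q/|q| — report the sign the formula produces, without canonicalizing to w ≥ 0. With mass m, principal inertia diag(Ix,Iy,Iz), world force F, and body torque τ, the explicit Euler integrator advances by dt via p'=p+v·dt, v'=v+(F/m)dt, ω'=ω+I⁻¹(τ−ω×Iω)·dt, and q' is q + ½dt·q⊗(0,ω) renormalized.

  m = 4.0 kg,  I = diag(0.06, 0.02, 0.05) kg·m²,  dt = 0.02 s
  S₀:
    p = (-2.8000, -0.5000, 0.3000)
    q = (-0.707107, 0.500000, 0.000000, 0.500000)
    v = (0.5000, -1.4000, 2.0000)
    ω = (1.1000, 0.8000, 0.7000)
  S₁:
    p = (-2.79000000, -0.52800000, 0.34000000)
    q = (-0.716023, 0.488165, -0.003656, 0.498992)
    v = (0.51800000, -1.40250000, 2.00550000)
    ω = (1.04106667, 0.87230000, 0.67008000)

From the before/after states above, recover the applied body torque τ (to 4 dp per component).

τ = (-0.1600, 0.0800, -0.1100)

rate change Δω = (-0.05893333, 0.07230000, -0.02992000)
τ = I·(Δω/dt) + ω₀×(Iω₀) = (-0.1600, 0.0800, -0.1100)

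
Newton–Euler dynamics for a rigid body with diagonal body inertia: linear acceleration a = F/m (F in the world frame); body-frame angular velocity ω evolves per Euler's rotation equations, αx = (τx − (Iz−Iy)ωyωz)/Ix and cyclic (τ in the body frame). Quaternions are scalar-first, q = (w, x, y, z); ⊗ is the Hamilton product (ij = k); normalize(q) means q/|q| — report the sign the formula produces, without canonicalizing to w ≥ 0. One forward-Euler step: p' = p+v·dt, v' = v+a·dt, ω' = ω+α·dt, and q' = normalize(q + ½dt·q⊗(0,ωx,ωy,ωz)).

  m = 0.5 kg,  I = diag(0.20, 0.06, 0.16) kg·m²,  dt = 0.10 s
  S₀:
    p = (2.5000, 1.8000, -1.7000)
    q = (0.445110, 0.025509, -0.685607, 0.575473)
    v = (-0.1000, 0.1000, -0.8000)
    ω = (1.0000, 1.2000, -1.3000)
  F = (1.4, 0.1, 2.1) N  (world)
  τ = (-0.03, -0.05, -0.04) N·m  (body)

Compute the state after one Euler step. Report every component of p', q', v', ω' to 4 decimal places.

p' = (2.4900, 1.8100, -1.7800)
q' = (0.5197, 0.0575, -0.6252, 0.5794)
v' = (0.1800, 0.1200, -0.3800)
ω' = (1.0630, 1.2033, -1.2200)

ω×(Iω) gyroscopic = (-0.1560, -0.0520, -0.1680)
angular accel α = (0.6300, 0.0333, 0.8000)
ω + α·dt = (1.0630, 1.2033, -1.2200)
q⊗(0,ω) = (1.5453343, 0.6458315, 1.1427667, 0.1375748)
updated quaternion q' = (0.5197, 0.0575, -0.6252, 0.5794)
linear accel F/m = (2.8000, 0.2000, 4.2000)
p' = p + v·dt = (2.4900, 1.8100, -1.7800)
v + (F/m)dt = (0.1800, 0.1200, -0.3800)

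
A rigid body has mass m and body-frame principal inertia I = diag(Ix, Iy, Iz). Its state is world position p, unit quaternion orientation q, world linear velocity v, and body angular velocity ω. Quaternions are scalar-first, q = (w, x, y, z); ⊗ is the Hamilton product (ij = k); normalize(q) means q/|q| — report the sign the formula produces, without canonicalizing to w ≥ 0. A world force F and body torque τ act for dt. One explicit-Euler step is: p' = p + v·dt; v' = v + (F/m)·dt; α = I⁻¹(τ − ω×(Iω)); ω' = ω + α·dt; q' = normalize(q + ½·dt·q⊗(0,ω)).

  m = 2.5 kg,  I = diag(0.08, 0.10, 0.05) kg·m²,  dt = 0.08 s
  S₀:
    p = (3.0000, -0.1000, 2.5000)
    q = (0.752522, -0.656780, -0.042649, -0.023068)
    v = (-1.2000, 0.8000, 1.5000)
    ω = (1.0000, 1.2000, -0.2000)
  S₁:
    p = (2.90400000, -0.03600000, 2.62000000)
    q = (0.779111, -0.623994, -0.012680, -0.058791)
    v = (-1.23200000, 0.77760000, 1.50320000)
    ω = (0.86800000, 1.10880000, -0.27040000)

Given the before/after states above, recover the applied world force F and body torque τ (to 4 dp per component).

F = (-1.0000, -0.7000, 0.1000)
τ = (-0.1200, -0.1200, -0.0200)

Δω = ω₁−ω₀ = (-0.13200000, -0.09120000, -0.07040000)
applied torque τ = (-0.1200, -0.1200, -0.0200)
v₁ − v₀ = (-0.03200000, -0.02240000, 0.00320000)
applied force F = (-1.0000, -0.7000, 0.1000)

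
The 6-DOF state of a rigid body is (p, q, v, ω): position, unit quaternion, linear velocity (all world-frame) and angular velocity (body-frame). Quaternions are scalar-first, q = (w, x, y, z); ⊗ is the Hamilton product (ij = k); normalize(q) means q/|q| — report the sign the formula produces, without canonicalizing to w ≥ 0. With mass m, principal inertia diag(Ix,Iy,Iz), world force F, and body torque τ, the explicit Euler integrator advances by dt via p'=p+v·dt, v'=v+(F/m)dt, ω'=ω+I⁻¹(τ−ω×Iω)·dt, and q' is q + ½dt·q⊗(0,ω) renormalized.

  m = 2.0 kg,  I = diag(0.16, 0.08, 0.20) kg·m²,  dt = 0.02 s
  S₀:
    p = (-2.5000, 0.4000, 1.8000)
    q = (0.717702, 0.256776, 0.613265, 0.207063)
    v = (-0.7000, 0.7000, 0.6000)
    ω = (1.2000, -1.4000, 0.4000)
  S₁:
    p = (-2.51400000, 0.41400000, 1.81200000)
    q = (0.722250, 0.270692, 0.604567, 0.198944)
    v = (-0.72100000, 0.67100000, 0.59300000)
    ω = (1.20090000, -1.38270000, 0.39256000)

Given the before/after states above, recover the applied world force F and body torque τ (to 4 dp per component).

Δv = v₁−v₀ = (-0.02100000, -0.02900000, -0.00700000)
F = m·Δv/dt = (-2.1000, -2.9000, -0.7000)
Δω = ω₁−ω₀ = (0.00090000, 0.01730000, -0.00744000)
applied torque τ = (-0.0600, 0.0500, 0.0600)

F = (-2.1000, -2.9000, -0.7000)
τ = (-0.0600, 0.0500, 0.0600)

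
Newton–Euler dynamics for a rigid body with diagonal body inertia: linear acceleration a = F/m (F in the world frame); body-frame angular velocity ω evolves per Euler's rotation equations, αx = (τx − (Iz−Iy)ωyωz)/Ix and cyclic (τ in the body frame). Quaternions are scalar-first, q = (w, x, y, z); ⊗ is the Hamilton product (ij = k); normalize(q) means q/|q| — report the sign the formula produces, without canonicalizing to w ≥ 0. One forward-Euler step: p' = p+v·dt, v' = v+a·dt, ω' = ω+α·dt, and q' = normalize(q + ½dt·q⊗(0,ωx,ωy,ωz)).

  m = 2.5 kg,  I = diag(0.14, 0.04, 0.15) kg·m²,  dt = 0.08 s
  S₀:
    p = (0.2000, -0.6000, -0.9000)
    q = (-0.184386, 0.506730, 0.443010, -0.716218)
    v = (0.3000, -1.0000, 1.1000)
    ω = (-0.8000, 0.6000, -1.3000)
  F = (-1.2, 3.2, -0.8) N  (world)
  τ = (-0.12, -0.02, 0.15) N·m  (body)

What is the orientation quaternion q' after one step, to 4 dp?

q' = (-0.2156, 0.5057, 0.4868, -0.6788)

Hamilton product q⊗(0,ω) = (-0.7915054, 0.0013266, 1.1210918, 0.8981478)
q + ½dt·q⊗(0,ω), renormalized = (-0.2156, 0.5057, 0.4868, -0.6788)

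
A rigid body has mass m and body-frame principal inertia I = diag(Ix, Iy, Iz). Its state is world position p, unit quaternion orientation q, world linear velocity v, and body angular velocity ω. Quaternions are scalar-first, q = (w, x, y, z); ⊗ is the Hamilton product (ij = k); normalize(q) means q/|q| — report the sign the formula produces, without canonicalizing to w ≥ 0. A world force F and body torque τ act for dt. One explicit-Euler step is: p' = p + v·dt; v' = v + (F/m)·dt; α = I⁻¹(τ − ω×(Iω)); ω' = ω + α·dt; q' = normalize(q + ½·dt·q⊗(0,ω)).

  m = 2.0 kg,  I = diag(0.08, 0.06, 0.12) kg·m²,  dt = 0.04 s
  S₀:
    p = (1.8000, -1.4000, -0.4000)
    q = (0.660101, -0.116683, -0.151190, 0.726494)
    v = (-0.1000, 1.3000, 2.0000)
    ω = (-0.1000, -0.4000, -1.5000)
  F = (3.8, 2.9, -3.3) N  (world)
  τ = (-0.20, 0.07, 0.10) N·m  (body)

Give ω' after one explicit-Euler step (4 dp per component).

ω' = (-0.2180, -0.3493, -1.4664)

(τ − ω×Iω)/I = (-2.9500, 1.2667, 0.8400)
ω' = ω + α·dt = (-0.2180, -0.3493, -1.4664)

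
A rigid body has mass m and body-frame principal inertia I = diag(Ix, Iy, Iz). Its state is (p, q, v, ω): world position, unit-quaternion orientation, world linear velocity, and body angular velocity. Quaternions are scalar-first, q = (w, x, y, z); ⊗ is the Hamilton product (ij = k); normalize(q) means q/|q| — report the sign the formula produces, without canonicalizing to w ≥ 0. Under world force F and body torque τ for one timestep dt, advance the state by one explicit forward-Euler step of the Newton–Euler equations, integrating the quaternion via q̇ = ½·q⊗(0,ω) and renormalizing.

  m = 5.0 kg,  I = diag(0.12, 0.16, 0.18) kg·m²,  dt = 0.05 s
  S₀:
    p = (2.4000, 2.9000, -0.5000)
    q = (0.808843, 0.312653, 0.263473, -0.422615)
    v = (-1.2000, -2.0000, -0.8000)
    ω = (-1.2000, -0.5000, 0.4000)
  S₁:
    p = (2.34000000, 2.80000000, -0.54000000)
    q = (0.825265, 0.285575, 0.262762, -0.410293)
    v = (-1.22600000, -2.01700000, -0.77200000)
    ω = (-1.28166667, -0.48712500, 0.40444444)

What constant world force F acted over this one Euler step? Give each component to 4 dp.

F = (-2.6000, -1.7000, 2.8000)

v₁ − v₀ = (-0.02600000, -0.01700000, 0.02800000)
m·(v₁−v₀)/dt = (-2.6000, -1.7000, 2.8000)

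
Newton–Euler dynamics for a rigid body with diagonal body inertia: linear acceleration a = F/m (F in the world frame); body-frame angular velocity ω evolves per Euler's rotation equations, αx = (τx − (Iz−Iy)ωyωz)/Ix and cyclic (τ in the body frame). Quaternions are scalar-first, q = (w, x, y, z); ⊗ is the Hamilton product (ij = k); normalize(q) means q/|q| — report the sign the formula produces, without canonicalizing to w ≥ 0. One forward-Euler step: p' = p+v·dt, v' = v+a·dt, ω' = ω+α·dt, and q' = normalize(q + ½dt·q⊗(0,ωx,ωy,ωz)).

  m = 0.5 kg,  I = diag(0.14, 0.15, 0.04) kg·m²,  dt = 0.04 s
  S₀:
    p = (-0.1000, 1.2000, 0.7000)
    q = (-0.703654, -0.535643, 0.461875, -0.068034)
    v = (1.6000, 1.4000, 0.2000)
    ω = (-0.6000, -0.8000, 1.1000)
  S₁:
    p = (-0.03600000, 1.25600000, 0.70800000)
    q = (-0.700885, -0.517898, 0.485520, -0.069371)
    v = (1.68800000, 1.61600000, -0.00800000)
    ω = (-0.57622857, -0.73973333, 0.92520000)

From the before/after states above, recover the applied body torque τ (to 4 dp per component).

ω₁ − ω₀ = (0.02377143, 0.06026667, -0.17480000)
ω₀×(Iω₀) = (0.0968, -0.0660, 0.0048)
τ = I·(Δω/dt) + ω₀×(Iω₀) = (0.1800, 0.1600, -0.1700)

τ = (0.1800, 0.1600, -0.1700)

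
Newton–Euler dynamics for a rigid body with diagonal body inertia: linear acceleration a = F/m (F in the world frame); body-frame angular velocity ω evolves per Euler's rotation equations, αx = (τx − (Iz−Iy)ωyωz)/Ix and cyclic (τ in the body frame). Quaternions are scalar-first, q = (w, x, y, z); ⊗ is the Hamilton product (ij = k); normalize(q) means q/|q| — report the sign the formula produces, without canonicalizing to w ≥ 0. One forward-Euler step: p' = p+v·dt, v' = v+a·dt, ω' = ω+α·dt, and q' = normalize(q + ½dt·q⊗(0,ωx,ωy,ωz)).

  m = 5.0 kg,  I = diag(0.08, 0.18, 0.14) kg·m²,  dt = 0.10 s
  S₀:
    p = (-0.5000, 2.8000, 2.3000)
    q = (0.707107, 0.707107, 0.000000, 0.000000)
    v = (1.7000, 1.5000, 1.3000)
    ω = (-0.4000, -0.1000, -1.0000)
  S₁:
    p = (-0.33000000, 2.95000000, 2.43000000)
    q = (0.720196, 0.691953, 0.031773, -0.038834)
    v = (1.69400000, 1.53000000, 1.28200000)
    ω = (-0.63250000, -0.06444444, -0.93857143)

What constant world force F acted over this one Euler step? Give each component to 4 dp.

velocity change Δv = (-0.00600000, 0.03000000, -0.01800000)
applied force F = (-0.3000, 1.5000, -0.9000)

F = (-0.3000, 1.5000, -0.9000)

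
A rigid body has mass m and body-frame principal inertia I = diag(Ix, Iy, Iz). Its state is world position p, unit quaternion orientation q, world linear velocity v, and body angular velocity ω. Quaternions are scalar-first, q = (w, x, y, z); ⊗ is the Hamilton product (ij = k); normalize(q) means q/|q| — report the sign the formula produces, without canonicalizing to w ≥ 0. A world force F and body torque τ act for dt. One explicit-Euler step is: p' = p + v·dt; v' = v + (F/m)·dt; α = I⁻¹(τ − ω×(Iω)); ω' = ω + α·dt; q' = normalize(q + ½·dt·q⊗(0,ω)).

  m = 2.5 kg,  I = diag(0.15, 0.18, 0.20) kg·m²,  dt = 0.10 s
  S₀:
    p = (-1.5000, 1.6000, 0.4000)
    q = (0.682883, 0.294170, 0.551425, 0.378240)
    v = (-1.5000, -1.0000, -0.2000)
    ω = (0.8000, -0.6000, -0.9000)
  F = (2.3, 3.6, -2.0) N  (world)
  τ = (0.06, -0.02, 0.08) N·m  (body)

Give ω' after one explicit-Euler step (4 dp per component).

ω' = (0.8328, -0.6311, -0.8528)

gyro term ω×Iω = (0.0108, 0.0360, -0.0144)
angular accel α = (0.3280, -0.3111, 0.4720)
ω + α·dt = (0.8328, -0.6311, -0.8528)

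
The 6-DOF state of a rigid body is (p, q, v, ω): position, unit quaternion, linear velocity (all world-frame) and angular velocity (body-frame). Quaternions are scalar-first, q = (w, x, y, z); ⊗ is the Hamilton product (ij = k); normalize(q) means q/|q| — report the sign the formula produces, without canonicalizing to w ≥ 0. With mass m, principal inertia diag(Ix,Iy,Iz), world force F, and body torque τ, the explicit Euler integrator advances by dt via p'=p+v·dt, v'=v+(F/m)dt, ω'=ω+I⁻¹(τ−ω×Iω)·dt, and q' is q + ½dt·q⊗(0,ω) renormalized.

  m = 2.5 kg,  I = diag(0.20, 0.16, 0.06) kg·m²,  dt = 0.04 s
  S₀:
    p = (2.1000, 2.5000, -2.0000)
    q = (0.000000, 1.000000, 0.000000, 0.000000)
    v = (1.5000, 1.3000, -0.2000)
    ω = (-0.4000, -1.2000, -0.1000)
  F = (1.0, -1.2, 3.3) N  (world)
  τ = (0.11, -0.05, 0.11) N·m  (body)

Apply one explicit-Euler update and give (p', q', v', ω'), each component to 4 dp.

p' = (2.1600, 2.5520, -2.0080)
q' = (0.0080, 0.9997, 0.0020, -0.0240)
v' = (1.5160, 1.2808, -0.1472)
ω' = (-0.3756, -1.2139, -0.0139)

ω×(Iω) gyroscopic = (-0.0120, 0.0056, -0.0192)
α = I⁻¹(τ − ω×Iω) = (0.6100, -0.3475, 2.1533)
ω' = ω + α·dt = (-0.3756, -1.2139, -0.0139)
2q̇ = q⊗(0,ω) = (0.4000000, 0.0000000, 0.1000000, -1.2000000)
q' = normalize(q + ½dt·q⊗(0,ω)) = (0.0080, 0.9997, 0.0020, -0.0240)
p' = p + v·dt = (2.1600, 2.5520, -2.0080)
new velocity v' = (1.5160, 1.2808, -0.1472)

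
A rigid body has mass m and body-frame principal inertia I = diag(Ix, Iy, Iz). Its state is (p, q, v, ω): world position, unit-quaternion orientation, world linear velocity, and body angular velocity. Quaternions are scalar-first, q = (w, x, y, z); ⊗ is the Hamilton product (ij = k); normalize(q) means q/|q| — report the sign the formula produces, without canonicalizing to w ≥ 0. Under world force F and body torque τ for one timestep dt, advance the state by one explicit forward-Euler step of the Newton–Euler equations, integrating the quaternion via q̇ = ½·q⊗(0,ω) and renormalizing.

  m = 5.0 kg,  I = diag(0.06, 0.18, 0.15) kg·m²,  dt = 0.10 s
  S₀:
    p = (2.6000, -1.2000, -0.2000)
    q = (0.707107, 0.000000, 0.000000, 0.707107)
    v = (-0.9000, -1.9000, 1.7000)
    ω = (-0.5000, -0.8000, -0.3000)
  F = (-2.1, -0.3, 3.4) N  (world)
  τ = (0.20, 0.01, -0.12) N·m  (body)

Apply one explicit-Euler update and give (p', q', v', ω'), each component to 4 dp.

(τ − ω×Iω)/I = (3.4533, 0.1306, -1.1200)
ω' = ω + α·dt = (-0.1547, -0.7869, -0.4120)
q⊗(0,ω) = (0.2121321, 0.2121321, -0.9192391, -0.2121321)
updated quaternion q' = (0.7168, 0.0106, -0.0459, 0.6956)
linear accel F/m = (-0.4200, -0.0600, 0.6800)
p + v·dt = (2.5100, -1.3900, -0.0300)
v + (F/m)dt = (-0.9420, -1.9060, 1.7680)

p' = (2.5100, -1.3900, -0.0300)
q' = (0.7168, 0.0106, -0.0459, 0.6956)
v' = (-0.9420, -1.9060, 1.7680)
ω' = (-0.1547, -0.7869, -0.4120)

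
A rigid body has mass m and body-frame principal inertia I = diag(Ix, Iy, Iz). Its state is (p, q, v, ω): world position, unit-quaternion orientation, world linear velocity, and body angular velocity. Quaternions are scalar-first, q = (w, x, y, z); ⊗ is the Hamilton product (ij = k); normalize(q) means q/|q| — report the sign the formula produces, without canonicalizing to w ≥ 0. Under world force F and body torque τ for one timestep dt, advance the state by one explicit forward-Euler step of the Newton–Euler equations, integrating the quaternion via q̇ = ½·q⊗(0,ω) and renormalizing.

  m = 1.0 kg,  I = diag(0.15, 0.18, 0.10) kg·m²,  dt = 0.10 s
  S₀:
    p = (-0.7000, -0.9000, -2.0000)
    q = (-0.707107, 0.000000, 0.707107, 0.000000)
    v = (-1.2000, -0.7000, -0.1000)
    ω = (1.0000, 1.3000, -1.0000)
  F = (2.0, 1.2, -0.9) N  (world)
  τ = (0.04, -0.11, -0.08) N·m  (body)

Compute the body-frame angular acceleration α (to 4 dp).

precession coupling ω×(Iω) = (0.1040, -0.0500, 0.0390)
α = I⁻¹(τ − ω×Iω) = (-0.4267, -0.3333, -1.1900)

α = (-0.4267, -0.3333, -1.1900)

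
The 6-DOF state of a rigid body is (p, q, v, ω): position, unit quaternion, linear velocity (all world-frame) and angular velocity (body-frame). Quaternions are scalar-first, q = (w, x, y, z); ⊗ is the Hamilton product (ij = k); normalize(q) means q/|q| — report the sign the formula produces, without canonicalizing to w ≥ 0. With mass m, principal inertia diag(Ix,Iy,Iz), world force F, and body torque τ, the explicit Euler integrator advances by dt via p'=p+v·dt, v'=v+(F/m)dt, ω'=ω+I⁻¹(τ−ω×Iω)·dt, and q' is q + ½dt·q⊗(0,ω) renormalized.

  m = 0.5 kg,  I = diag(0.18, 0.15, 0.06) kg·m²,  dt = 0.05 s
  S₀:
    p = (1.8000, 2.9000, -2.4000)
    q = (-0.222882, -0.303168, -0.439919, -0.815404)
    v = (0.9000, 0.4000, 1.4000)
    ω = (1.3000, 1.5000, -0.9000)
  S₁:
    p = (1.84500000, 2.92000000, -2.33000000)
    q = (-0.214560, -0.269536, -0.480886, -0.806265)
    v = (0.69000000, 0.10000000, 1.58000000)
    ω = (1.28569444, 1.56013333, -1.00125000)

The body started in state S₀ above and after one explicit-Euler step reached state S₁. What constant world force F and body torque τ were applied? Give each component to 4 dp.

F = (-2.1000, -3.0000, 1.8000)
τ = (0.0700, 0.0400, -0.1800)

velocity change Δv = (-0.21000000, -0.30000000, 0.18000000)
applied force F = (-2.1000, -3.0000, 1.8000)
rate change Δω = (-0.01430556, 0.06013333, -0.10125000)
τ = I·(Δω/dt) + ω₀×(Iω₀) = (0.0700, 0.0400, -0.1800)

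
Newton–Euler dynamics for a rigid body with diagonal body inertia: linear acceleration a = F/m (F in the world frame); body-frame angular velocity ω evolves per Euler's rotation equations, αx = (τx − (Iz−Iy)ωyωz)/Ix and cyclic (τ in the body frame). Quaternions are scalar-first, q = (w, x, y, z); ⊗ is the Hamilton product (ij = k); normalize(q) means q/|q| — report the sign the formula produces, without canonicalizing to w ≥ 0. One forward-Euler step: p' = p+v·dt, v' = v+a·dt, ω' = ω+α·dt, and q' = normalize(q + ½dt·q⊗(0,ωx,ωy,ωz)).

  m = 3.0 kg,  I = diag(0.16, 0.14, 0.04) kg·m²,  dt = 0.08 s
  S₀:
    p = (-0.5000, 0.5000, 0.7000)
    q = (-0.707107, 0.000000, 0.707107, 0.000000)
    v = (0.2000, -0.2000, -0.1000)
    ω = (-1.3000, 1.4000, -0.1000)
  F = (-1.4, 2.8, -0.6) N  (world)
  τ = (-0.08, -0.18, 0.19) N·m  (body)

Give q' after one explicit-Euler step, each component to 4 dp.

q' = (-0.7445, 0.0338, 0.6656, 0.0395)

q⊗(0,ω) = (-0.9899498, 0.8485284, -0.9899498, 0.9899498)
updated quaternion q' = (-0.7445, 0.0338, 0.6656, 0.0395)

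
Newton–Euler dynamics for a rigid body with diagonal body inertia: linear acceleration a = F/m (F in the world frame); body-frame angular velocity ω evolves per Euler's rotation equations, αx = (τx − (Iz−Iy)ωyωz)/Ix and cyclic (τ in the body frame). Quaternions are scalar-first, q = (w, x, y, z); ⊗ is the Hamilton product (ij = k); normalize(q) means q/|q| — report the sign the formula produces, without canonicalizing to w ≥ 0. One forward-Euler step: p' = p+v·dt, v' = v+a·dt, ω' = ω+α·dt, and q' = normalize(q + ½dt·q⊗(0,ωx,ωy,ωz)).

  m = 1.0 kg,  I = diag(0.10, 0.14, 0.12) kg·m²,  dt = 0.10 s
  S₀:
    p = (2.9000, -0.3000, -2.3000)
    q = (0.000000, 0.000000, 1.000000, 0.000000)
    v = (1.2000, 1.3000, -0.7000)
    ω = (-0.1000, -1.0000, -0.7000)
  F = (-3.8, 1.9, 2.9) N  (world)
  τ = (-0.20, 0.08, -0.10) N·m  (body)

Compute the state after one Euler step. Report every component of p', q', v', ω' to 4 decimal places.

a = (-3.8000, 1.9000, 2.9000)
p' = p + v·dt = (3.0200, -0.1700, -2.3700)
v' = v + a·dt = (0.8200, 1.4900, -0.4100)
gyro term ω×Iω = (-0.0140, -0.0014, 0.0040)
angular accel α = (-1.8600, 0.5814, -0.8667)
ω + α·dt = (-0.2860, -0.9419, -0.7867)
q⊗(0,ω) = (1.0000000, -0.7000000, 0.0000000, 0.1000000)
q + ½dt·q⊗(0,ω), renormalized = (0.0499, -0.0349, 0.9981, 0.0050)

p' = (3.0200, -0.1700, -2.3700)
q' = (0.0499, -0.0349, 0.9981, 0.0050)
v' = (0.8200, 1.4900, -0.4100)
ω' = (-0.2860, -0.9419, -0.7867)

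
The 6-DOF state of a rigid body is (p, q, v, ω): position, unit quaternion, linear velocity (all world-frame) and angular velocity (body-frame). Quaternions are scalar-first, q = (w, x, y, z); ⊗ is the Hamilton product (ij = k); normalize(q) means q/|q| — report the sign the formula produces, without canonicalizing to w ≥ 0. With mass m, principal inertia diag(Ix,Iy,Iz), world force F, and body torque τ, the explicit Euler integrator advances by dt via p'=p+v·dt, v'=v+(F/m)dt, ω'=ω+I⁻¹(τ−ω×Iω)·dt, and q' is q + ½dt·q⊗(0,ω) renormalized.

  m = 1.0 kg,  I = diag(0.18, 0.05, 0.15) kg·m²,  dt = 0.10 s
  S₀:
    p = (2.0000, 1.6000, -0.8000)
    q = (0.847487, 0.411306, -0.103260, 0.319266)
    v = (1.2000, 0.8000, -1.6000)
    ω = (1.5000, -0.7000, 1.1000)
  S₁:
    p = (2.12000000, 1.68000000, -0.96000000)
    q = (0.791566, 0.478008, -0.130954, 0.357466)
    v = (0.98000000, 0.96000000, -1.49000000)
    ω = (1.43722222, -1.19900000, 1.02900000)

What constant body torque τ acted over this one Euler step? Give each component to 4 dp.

τ = (-0.1900, -0.2000, 0.0300)

ω₁ − ω₀ = (-0.06277778, -0.49900000, -0.07100000)
applied torque τ = (-0.1900, -0.2000, 0.0300)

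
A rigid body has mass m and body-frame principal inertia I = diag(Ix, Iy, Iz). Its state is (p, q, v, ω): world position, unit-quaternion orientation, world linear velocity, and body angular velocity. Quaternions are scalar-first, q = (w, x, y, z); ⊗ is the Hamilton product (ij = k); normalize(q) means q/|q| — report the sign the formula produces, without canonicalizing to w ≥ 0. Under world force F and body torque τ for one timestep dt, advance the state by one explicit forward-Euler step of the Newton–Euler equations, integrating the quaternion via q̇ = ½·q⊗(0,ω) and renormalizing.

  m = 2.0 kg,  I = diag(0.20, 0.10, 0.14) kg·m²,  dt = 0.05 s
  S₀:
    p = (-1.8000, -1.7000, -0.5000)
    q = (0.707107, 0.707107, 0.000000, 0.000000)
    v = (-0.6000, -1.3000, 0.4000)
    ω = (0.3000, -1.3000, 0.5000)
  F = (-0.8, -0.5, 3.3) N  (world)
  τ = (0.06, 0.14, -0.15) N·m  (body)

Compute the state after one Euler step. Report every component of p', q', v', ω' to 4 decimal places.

p' = (-1.8300, -1.7650, -0.4800)
q' = (0.7014, 0.7120, -0.0318, -0.0141)
v' = (-0.6200, -1.3125, 0.4825)
ω' = (0.3215, -1.2345, 0.4325)

precession coupling ω×(Iω) = (-0.0260, 0.0090, 0.0390)
(τ − ω×Iω)/I = (0.4300, 1.3100, -1.3500)
ω + α·dt = (0.3215, -1.2345, 0.4325)
Hamilton product q⊗(0,ω) = (-0.2121321, 0.2121321, -1.2727926, -0.5656856)
updated quaternion q' = (0.7014, 0.7120, -0.0318, -0.0141)
a = (-0.4000, -0.2500, 1.6500)
new position p' = (-1.8300, -1.7650, -0.4800)
v' = v + a·dt = (-0.6200, -1.3125, 0.4825)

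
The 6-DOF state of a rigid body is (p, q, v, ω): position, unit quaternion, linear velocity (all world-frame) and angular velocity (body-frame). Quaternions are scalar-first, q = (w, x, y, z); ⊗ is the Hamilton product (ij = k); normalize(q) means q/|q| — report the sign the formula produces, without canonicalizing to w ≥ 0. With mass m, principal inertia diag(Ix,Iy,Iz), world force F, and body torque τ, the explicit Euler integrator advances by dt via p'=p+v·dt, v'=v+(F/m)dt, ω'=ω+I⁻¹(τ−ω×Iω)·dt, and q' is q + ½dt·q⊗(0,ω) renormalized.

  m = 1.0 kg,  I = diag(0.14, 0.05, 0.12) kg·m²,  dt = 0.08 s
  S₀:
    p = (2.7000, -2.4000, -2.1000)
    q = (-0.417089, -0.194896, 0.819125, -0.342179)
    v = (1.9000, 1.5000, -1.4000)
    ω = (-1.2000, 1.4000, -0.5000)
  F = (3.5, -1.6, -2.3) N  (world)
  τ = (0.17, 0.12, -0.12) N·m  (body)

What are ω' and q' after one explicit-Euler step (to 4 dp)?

gyro term ω×Iω = (-0.0490, 0.0120, 0.1512)
(τ − ω×Iω)/I = (1.5643, 2.1600, -2.2600)
ω' = ω + α·dt = (-1.0749, 1.5728, -0.6808)
Hamilton product q⊗(0,ω) = (-1.5517397, 0.5699949, -0.2707578, 0.9186401)
updated quaternion q' = (-0.4778, -0.1716, 0.8059, -0.3045)

ω' = (-1.0749, 1.5728, -0.6808)
q' = (-0.4778, -0.1716, 0.8059, -0.3045)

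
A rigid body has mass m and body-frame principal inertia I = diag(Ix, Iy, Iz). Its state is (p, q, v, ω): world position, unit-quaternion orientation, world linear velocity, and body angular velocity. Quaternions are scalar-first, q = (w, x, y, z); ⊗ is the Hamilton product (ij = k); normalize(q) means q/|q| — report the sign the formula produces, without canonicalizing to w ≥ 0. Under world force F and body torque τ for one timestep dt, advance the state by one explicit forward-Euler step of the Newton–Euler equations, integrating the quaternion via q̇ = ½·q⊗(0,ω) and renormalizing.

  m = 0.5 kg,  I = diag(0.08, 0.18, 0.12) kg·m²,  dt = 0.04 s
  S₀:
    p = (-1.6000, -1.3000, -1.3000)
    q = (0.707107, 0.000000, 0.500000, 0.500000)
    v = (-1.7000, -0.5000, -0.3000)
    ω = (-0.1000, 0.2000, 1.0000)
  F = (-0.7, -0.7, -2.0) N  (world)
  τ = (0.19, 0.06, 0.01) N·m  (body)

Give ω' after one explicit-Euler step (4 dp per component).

gyro term ω×Iω = (-0.0120, 0.0040, -0.0020)
α = I⁻¹(τ − ω×Iω) = (2.5250, 0.3111, 0.1000)
new body rate ω' = (0.0010, 0.2124, 1.0040)

ω' = (0.0010, 0.2124, 1.0040)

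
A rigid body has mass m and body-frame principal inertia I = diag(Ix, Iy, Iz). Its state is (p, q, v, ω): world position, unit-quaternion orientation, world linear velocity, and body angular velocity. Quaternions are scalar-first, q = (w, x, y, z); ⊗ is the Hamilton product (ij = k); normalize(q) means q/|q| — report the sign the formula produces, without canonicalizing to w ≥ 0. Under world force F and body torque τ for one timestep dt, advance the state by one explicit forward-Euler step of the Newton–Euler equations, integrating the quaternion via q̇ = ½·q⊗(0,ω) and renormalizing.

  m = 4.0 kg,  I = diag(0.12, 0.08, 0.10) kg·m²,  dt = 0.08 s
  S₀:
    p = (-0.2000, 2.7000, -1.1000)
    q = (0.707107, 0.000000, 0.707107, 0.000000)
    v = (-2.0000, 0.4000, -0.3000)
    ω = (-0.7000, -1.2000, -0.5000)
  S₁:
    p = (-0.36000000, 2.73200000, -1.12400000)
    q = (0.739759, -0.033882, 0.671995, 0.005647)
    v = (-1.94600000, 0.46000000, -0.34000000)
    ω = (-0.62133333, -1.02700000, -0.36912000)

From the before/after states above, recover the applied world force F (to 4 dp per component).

F = (2.7000, 3.0000, -2.0000)

v₁ − v₀ = (0.05400000, 0.06000000, -0.04000000)
applied force F = (2.7000, 3.0000, -2.0000)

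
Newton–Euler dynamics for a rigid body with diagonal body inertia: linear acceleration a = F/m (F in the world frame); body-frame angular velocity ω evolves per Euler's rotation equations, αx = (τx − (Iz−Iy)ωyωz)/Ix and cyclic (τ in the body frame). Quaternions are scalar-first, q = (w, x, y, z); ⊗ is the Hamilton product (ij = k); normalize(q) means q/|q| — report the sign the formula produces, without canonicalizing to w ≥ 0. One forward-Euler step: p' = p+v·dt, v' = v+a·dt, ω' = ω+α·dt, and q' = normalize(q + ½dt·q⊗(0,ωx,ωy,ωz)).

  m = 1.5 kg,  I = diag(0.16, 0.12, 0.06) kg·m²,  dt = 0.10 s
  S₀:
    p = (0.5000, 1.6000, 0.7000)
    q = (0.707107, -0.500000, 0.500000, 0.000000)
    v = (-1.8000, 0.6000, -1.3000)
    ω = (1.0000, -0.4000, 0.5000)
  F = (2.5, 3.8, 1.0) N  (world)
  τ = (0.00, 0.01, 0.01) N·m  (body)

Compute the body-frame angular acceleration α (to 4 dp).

ω×(Iω) gyroscopic = (0.0120, 0.0500, 0.0160)
angular accel α = (-0.0750, -0.3333, -0.1000)

α = (-0.0750, -0.3333, -0.1000)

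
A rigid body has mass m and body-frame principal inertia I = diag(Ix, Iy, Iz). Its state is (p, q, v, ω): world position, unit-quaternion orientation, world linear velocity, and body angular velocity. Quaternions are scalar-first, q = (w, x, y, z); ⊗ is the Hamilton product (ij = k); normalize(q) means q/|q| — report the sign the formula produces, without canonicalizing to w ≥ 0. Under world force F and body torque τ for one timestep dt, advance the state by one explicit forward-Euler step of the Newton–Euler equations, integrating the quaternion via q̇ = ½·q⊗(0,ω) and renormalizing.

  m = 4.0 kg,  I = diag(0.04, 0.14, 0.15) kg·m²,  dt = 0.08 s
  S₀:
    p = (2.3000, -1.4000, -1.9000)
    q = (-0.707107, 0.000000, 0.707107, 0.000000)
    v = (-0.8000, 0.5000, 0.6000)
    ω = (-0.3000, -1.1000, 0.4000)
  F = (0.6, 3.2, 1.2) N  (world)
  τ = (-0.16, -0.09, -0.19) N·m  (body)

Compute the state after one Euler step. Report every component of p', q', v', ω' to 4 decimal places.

linear accel F/m = (0.1500, 0.8000, 0.3000)
p + v·dt = (2.2360, -1.3600, -1.8520)
v' = v + a·dt = (-0.7880, 0.5640, 0.6240)
angular accel α = (-3.8900, -0.7371, -1.4867)
ω + α·dt = (-0.6112, -1.1590, 0.2811)
Hamilton product q⊗(0,ω) = (0.7778177, 0.4949749, 0.7778177, -0.0707107)
q + ½dt·q⊗(0,ω), renormalized = (-0.6752, 0.0198, 0.7374, -0.0028)

p' = (2.2360, -1.3600, -1.8520)
q' = (-0.6752, 0.0198, 0.7374, -0.0028)
v' = (-0.7880, 0.5640, 0.6240)
ω' = (-0.6112, -1.1590, 0.2811)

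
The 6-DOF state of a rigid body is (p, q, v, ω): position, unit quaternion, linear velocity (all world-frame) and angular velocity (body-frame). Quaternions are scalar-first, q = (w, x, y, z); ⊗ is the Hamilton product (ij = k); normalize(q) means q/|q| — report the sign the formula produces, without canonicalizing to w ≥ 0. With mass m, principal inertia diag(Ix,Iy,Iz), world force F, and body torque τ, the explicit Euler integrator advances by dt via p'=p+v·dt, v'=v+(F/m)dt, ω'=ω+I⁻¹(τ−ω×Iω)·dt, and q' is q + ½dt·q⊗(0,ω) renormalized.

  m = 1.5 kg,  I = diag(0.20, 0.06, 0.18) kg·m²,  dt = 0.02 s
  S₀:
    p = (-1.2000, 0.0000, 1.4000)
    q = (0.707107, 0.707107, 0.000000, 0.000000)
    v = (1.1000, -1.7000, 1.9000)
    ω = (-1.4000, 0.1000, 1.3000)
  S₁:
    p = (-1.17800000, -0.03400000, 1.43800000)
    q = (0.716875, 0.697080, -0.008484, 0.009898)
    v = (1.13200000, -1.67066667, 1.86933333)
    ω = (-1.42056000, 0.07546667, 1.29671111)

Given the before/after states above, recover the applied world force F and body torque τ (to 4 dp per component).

F = (2.4000, 2.2000, -2.3000)
τ = (-0.1900, -0.1100, -0.0100)

velocity change Δv = (0.03200000, 0.02933333, -0.03066667)
m·(v₁−v₀)/dt = (2.4000, 2.2000, -2.3000)
Δω = ω₁−ω₀ = (-0.02056000, -0.02453333, -0.00328889)
precession coupling = (0.0156, -0.0364, 0.0196)
applied torque τ = (-0.1900, -0.1100, -0.0100)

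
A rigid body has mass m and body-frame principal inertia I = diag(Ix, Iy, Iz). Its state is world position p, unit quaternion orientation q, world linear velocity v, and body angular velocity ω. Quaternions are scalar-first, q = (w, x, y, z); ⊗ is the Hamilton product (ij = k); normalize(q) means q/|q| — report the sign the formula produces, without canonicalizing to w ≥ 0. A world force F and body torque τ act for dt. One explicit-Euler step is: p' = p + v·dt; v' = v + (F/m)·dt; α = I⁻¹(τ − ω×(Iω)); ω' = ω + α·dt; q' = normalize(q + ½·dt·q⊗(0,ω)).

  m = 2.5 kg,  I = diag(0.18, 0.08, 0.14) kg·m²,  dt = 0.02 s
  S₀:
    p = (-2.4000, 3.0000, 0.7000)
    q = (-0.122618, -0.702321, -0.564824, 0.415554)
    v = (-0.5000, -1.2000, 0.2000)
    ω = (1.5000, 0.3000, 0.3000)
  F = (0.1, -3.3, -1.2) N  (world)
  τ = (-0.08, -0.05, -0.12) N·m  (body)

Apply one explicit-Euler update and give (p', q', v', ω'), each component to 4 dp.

a = F/m = (0.0400, -1.3200, -0.4800)
new position p' = (-2.4100, 2.9760, 0.7040)
v + (F/m)dt = (-0.4992, -1.2264, 0.1904)
(τ − ω×Iω)/I = (-0.4744, -0.8500, -0.5357)
new body rate ω' = (1.4905, 0.2830, 0.2893)
Hamilton product q⊗(0,ω) = (1.0982625, -0.4780404, 0.7972419, 0.5997543)
q + ½dt·q⊗(0,ω), renormalized = (-0.1116, -0.7070, -0.5568, 0.4215)

p' = (-2.4100, 2.9760, 0.7040)
q' = (-0.1116, -0.7070, -0.5568, 0.4215)
v' = (-0.4992, -1.2264, 0.1904)
ω' = (1.4905, 0.2830, 0.2893)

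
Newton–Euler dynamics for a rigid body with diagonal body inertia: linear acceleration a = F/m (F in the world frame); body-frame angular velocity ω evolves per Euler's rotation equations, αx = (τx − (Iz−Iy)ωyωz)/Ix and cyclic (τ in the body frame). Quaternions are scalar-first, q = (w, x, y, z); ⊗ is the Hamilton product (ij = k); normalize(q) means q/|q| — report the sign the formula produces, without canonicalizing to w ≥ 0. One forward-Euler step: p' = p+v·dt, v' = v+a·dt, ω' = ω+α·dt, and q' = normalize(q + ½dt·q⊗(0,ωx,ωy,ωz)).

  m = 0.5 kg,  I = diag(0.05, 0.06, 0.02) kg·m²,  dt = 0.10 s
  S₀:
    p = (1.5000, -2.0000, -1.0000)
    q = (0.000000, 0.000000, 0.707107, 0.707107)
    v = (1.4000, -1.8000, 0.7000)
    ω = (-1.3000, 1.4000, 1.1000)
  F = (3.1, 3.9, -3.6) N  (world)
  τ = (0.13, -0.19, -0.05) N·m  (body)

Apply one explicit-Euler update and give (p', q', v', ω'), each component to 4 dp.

p' = (1.6400, -2.1800, -0.9300)
q' = (-0.0879, -0.0105, 0.6572, 0.7485)
v' = (2.0200, -1.0200, -0.0200)
ω' = (-0.9168, 1.1548, 0.9410)

gyro term ω×Iω = (-0.0616, -0.0429, -0.0182)
(τ − ω×Iω)/I = (3.8320, -2.4517, -1.5900)
ω + α·dt = (-0.9168, 1.1548, 0.9410)
q⊗(0,ω) = (-1.7677675, -0.2121321, -0.9192391, 0.9192391)
q' = normalize(q + ½dt·q⊗(0,ω)) = (-0.0879, -0.0105, 0.6572, 0.7485)
linear accel F/m = (6.2000, 7.8000, -7.2000)
new position p' = (1.6400, -2.1800, -0.9300)
v' = v + a·dt = (2.0200, -1.0200, -0.0200)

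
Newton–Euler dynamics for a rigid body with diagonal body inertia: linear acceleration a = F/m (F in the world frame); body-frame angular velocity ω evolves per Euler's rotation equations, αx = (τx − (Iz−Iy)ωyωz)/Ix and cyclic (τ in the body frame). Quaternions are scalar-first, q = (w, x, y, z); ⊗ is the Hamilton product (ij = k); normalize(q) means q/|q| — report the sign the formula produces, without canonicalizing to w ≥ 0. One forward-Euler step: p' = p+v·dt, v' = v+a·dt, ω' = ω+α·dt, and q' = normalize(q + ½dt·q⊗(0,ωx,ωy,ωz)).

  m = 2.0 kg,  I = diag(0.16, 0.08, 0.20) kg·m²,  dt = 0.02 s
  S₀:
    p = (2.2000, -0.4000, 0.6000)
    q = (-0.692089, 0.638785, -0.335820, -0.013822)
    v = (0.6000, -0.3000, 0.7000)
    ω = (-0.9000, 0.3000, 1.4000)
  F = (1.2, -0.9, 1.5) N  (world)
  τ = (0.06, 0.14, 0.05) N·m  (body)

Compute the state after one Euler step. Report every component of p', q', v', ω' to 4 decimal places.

p' = (2.2120, -0.4060, 0.6140)
q' = (-0.6850, 0.6403, -0.3467, -0.0246)
v' = (0.6120, -0.3090, 0.7150)
ω' = (-0.8988, 0.3224, 1.4028)

gyro term ω×Iω = (0.0504, 0.0504, 0.0216)
angular accel α = (0.0600, 1.1200, 0.1420)
ω' = ω + α·dt = (-0.8988, 0.3224, 1.4028)
2q̇ = q⊗(0,ω) = (0.6950033, 0.1568787, -1.0894859, -1.0795271)
q' = normalize(q + ½dt·q⊗(0,ω)) = (-0.6850, 0.6403, -0.3467, -0.0246)
new position p' = (2.2120, -0.4060, 0.6140)
new velocity v' = (0.6120, -0.3090, 0.7150)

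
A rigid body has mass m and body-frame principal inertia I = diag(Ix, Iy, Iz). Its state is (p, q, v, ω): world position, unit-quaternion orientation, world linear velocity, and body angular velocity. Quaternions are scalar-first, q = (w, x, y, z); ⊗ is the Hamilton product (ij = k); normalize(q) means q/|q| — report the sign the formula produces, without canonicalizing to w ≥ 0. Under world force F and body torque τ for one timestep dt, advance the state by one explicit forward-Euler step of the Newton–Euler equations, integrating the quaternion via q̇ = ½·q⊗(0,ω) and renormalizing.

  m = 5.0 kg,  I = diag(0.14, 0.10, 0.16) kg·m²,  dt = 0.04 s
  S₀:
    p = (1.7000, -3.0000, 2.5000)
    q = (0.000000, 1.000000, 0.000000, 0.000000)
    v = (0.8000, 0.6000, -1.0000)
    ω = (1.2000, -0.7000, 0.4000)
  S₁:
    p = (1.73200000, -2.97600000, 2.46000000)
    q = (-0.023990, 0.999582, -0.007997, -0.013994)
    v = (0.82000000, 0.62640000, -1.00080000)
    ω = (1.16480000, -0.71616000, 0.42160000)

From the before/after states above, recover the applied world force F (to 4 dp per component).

v₁ − v₀ = (0.02000000, 0.02640000, -0.00080000)
m·(v₁−v₀)/dt = (2.5000, 3.3000, -0.1000)

F = (2.5000, 3.3000, -0.1000)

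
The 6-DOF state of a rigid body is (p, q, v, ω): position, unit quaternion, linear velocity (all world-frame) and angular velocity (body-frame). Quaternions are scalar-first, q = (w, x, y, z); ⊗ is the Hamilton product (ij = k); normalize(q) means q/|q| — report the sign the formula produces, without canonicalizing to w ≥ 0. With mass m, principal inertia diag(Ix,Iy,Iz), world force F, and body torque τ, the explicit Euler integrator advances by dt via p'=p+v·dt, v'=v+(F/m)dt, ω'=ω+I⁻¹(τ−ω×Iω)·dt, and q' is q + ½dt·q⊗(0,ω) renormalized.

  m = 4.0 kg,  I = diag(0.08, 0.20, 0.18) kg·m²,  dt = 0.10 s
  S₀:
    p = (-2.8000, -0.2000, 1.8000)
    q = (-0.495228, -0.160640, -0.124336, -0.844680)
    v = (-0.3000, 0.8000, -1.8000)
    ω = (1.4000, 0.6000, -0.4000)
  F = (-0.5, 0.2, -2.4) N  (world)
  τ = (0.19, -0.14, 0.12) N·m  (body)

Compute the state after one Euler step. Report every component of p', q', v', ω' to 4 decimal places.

new position p' = (-2.8300, -0.1200, 1.6200)
new velocity v' = (-0.3125, 0.8050, -1.8600)
precession coupling ω×(Iω) = (0.0048, 0.0560, 0.1008)
angular accel α = (2.3150, -0.9800, 0.1067)
ω' = ω + α·dt = (1.6315, 0.5020, -0.3893)
q⊗(0,ω) = (-0.0383744, -0.1367768, -1.5439448, 0.2757776)
q + ½dt·q⊗(0,ω), renormalized = (-0.4956, -0.1670, -0.2009, -0.8283)

p' = (-2.8300, -0.1200, 1.6200)
q' = (-0.4956, -0.1670, -0.2009, -0.8283)
v' = (-0.3125, 0.8050, -1.8600)
ω' = (1.6315, 0.5020, -0.3893)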